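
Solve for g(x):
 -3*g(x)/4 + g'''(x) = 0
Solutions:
 g(x) = C3*exp(6^(1/3)*x/2) + (C1*sin(2^(1/3)*3^(5/6)*x/4) + C2*cos(2^(1/3)*3^(5/6)*x/4))*exp(-6^(1/3)*x/4)


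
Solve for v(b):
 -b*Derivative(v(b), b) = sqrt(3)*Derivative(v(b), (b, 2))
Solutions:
 v(b) = C1 + C2*erf(sqrt(2)*3^(3/4)*b/6)


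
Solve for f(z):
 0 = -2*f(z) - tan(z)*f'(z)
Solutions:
 f(z) = C1/sin(z)^2


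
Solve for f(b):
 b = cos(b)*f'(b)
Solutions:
 f(b) = C1 + Integral(b/cos(b), b)


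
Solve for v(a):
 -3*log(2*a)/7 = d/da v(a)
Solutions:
 v(a) = C1 - 3*a*log(a)/7 - 3*a*log(2)/7 + 3*a/7


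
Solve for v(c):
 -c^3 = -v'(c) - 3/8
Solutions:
 v(c) = C1 + c^4/4 - 3*c/8


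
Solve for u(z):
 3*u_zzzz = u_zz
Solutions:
 u(z) = C1 + C2*z + C3*exp(-sqrt(3)*z/3) + C4*exp(sqrt(3)*z/3)


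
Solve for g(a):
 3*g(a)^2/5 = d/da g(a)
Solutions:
 g(a) = -5/(C1 + 3*a)


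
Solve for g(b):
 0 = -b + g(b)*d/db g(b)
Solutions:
 g(b) = -sqrt(C1 + b^2)
 g(b) = sqrt(C1 + b^2)


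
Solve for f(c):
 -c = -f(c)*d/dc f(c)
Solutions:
 f(c) = -sqrt(C1 + c^2)
 f(c) = sqrt(C1 + c^2)


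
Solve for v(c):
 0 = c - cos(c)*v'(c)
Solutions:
 v(c) = C1 + Integral(c/cos(c), c)


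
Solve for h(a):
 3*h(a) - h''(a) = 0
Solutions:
 h(a) = C1*exp(-sqrt(3)*a) + C2*exp(sqrt(3)*a)


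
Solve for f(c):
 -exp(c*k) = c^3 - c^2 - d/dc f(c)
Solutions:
 f(c) = C1 + c^4/4 - c^3/3 + exp(c*k)/k


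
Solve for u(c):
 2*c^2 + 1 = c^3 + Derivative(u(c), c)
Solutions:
 u(c) = C1 - c^4/4 + 2*c^3/3 + c


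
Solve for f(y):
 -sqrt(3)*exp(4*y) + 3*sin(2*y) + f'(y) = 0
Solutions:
 f(y) = C1 + sqrt(3)*exp(4*y)/4 + 3*cos(2*y)/2


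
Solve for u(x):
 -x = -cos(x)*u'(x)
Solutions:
 u(x) = C1 + Integral(x/cos(x), x)


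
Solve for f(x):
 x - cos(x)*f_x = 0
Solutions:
 f(x) = C1 + Integral(x/cos(x), x)


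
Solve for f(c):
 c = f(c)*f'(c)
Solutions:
 f(c) = -sqrt(C1 + c^2)
 f(c) = sqrt(C1 + c^2)


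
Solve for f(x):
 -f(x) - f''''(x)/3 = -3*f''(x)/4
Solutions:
 f(x) = (C1*sin(3^(1/4)*x*sin(atan(sqrt(111)/9)/2)) + C2*cos(3^(1/4)*x*sin(atan(sqrt(111)/9)/2)))*exp(-3^(1/4)*x*cos(atan(sqrt(111)/9)/2)) + (C3*sin(3^(1/4)*x*sin(atan(sqrt(111)/9)/2)) + C4*cos(3^(1/4)*x*sin(atan(sqrt(111)/9)/2)))*exp(3^(1/4)*x*cos(atan(sqrt(111)/9)/2))


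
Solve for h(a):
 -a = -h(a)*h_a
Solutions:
 h(a) = -sqrt(C1 + a^2)
 h(a) = sqrt(C1 + a^2)


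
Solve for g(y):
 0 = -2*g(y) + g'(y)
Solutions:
 g(y) = C1*exp(2*y)


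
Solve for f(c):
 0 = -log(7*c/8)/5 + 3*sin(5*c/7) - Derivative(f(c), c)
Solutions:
 f(c) = C1 - c*log(c)/5 - c*log(7)/5 + c/5 + 3*c*log(2)/5 - 21*cos(5*c/7)/5


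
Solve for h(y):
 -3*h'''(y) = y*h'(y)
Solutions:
 h(y) = C1 + Integral(C2*airyai(-3^(2/3)*y/3) + C3*airybi(-3^(2/3)*y/3), y)


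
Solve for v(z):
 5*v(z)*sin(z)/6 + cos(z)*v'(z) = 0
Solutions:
 v(z) = C1*cos(z)^(5/6)


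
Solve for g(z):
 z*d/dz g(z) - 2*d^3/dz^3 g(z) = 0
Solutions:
 g(z) = C1 + Integral(C2*airyai(2^(2/3)*z/2) + C3*airybi(2^(2/3)*z/2), z)


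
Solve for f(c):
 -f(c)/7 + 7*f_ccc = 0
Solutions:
 f(c) = C3*exp(7^(1/3)*c/7) + (C1*sin(sqrt(3)*7^(1/3)*c/14) + C2*cos(sqrt(3)*7^(1/3)*c/14))*exp(-7^(1/3)*c/14)


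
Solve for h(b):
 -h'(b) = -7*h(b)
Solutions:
 h(b) = C1*exp(7*b)


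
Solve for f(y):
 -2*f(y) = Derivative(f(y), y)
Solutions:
 f(y) = C1*exp(-2*y)


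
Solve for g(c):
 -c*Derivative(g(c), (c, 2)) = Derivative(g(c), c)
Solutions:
 g(c) = C1 + C2*log(c)


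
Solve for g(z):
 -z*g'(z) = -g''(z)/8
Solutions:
 g(z) = C1 + C2*erfi(2*z)


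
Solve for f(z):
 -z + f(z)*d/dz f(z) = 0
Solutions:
 f(z) = -sqrt(C1 + z^2)
 f(z) = sqrt(C1 + z^2)


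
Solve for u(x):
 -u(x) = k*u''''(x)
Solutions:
 u(x) = C1*exp(-x*(-1/k)^(1/4)) + C2*exp(x*(-1/k)^(1/4)) + C3*exp(-I*x*(-1/k)^(1/4)) + C4*exp(I*x*(-1/k)^(1/4))


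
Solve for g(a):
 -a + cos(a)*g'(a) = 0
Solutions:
 g(a) = C1 + Integral(a/cos(a), a)


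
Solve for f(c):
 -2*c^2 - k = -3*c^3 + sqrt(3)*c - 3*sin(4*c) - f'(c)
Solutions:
 f(c) = C1 - 3*c^4/4 + 2*c^3/3 + sqrt(3)*c^2/2 + c*k + 3*cos(4*c)/4


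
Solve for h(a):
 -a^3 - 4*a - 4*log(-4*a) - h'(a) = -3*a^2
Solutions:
 h(a) = C1 - a^4/4 + a^3 - 2*a^2 - 4*a*log(-a) + 4*a*(1 - 2*log(2))


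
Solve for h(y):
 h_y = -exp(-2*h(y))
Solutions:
 h(y) = log(-sqrt(C1 - 2*y))
 h(y) = log(C1 - 2*y)/2


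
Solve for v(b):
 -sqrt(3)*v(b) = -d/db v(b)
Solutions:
 v(b) = C1*exp(sqrt(3)*b)


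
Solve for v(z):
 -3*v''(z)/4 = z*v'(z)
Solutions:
 v(z) = C1 + C2*erf(sqrt(6)*z/3)


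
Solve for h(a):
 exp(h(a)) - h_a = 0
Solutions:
 h(a) = log(-1/(C1 + a))


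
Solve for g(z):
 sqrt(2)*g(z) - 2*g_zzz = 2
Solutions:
 g(z) = C3*exp(2^(5/6)*z/2) + (C1*sin(2^(5/6)*sqrt(3)*z/4) + C2*cos(2^(5/6)*sqrt(3)*z/4))*exp(-2^(5/6)*z/4) + sqrt(2)


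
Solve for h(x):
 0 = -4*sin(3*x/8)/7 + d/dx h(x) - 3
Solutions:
 h(x) = C1 + 3*x - 32*cos(3*x/8)/21


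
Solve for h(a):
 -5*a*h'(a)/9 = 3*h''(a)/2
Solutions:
 h(a) = C1 + C2*erf(sqrt(15)*a/9)


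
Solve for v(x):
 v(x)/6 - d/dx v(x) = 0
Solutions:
 v(x) = C1*exp(x/6)


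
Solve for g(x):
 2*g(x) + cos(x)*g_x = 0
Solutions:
 g(x) = C1*(sin(x) - 1)/(sin(x) + 1)


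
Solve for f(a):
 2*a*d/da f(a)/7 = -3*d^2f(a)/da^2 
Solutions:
 f(a) = C1 + C2*erf(sqrt(21)*a/21)


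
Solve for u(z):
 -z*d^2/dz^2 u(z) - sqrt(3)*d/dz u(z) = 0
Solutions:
 u(z) = C1 + C2*z^(1 - sqrt(3))


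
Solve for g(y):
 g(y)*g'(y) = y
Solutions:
 g(y) = -sqrt(C1 + y^2)
 g(y) = sqrt(C1 + y^2)


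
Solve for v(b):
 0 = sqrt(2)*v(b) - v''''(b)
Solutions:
 v(b) = C1*exp(-2^(1/8)*b) + C2*exp(2^(1/8)*b) + C3*sin(2^(1/8)*b) + C4*cos(2^(1/8)*b)


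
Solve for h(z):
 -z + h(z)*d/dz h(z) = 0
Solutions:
 h(z) = -sqrt(C1 + z^2)
 h(z) = sqrt(C1 + z^2)


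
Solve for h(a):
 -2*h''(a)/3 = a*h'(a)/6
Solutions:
 h(a) = C1 + C2*erf(sqrt(2)*a/4)


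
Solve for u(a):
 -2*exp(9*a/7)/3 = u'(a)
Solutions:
 u(a) = C1 - 14*exp(9*a/7)/27


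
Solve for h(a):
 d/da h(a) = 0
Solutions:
 h(a) = C1


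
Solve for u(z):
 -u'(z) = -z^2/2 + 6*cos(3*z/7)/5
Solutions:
 u(z) = C1 + z^3/6 - 14*sin(3*z/7)/5


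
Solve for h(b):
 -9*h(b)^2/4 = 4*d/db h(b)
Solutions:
 h(b) = 16/(C1 + 9*b)


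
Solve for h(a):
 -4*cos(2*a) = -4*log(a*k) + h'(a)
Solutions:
 h(a) = C1 + 4*a*log(a*k) - 4*a - 2*sin(2*a)


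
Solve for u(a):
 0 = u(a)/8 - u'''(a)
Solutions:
 u(a) = C3*exp(a/2) + (C1*sin(sqrt(3)*a/4) + C2*cos(sqrt(3)*a/4))*exp(-a/4)


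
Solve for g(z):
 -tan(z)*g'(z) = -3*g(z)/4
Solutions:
 g(z) = C1*sin(z)^(3/4)


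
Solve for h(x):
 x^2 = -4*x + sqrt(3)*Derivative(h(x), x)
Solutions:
 h(x) = C1 + sqrt(3)*x^3/9 + 2*sqrt(3)*x^2/3


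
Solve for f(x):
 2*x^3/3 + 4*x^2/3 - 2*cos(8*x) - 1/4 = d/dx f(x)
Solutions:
 f(x) = C1 + x^4/6 + 4*x^3/9 - x/4 - sin(8*x)/4


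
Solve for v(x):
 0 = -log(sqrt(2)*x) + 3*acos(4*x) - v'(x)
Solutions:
 v(x) = C1 - x*log(x) + 3*x*acos(4*x) - x*log(2)/2 + x - 3*sqrt(1 - 16*x^2)/4


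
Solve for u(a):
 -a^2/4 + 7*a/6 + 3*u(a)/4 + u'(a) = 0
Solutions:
 u(a) = C1*exp(-3*a/4) + a^2/3 - 22*a/9 + 88/27


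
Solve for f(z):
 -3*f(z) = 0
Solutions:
 f(z) = 0


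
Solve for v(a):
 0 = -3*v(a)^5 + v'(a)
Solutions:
 v(a) = -(-1/(C1 + 12*a))^(1/4)
 v(a) = (-1/(C1 + 12*a))^(1/4)
 v(a) = -I*(-1/(C1 + 12*a))^(1/4)
 v(a) = I*(-1/(C1 + 12*a))^(1/4)


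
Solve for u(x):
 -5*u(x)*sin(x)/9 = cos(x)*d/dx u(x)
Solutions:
 u(x) = C1*cos(x)^(5/9)


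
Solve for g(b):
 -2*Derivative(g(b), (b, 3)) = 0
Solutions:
 g(b) = C1 + C2*b + C3*b^2


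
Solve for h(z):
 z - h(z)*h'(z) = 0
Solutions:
 h(z) = -sqrt(C1 + z^2)
 h(z) = sqrt(C1 + z^2)


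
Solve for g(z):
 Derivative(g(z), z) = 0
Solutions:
 g(z) = C1


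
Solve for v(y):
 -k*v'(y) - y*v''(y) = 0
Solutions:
 v(y) = C1 + y^(1 - re(k))*(C2*sin(log(y)*Abs(im(k))) + C3*cos(log(y)*im(k)))


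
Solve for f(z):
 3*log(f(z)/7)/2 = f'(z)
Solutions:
 2*Integral(1/(-log(_y) + log(7)), (_y, f(z)))/3 = C1 - z


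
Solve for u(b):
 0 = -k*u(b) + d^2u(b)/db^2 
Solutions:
 u(b) = C1*exp(-b*sqrt(k)) + C2*exp(b*sqrt(k))


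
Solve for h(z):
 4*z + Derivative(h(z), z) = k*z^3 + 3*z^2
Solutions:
 h(z) = C1 + k*z^4/4 + z^3 - 2*z^2


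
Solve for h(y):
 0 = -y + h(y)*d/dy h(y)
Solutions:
 h(y) = -sqrt(C1 + y^2)
 h(y) = sqrt(C1 + y^2)


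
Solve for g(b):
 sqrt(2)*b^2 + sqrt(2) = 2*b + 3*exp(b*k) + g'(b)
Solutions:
 g(b) = C1 + sqrt(2)*b^3/3 - b^2 + sqrt(2)*b - 3*exp(b*k)/k


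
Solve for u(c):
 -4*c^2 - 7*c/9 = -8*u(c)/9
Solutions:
 u(c) = c*(36*c + 7)/8


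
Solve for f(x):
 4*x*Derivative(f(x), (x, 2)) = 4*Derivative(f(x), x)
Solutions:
 f(x) = C1 + C2*x^2


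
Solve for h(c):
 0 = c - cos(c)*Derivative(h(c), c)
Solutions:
 h(c) = C1 + Integral(c/cos(c), c)


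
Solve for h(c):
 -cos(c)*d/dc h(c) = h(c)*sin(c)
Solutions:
 h(c) = C1*cos(c)


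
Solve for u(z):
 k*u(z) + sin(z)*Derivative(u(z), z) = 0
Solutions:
 u(z) = C1*exp(k*(-log(cos(z) - 1) + log(cos(z) + 1))/2)


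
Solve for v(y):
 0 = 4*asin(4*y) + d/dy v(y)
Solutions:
 v(y) = C1 - 4*y*asin(4*y) - sqrt(1 - 16*y^2)


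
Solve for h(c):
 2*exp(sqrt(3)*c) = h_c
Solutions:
 h(c) = C1 + 2*sqrt(3)*exp(sqrt(3)*c)/3


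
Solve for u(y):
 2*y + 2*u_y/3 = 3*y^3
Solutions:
 u(y) = C1 + 9*y^4/8 - 3*y^2/2


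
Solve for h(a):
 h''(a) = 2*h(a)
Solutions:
 h(a) = C1*exp(-sqrt(2)*a) + C2*exp(sqrt(2)*a)


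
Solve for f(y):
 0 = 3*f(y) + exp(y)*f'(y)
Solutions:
 f(y) = C1*exp(3*exp(-y))


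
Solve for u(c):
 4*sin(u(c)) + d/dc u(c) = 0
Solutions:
 u(c) = -acos((-C1 - exp(8*c))/(C1 - exp(8*c))) + 2*pi
 u(c) = acos((-C1 - exp(8*c))/(C1 - exp(8*c)))


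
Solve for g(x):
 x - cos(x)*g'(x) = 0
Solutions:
 g(x) = C1 + Integral(x/cos(x), x)


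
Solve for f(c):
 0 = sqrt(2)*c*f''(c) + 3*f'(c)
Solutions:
 f(c) = C1 + C2*c^(1 - 3*sqrt(2)/2)


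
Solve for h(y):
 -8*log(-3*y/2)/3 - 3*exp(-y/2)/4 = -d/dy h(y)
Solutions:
 h(y) = C1 + 8*y*log(-y)/3 + 8*y*(-1 - log(2) + log(3))/3 - 3*exp(-y/2)/2


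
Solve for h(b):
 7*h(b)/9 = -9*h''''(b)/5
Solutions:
 h(b) = (C1*sin(sqrt(2)*35^(1/4)*b/6) + C2*cos(sqrt(2)*35^(1/4)*b/6))*exp(-sqrt(2)*35^(1/4)*b/6) + (C3*sin(sqrt(2)*35^(1/4)*b/6) + C4*cos(sqrt(2)*35^(1/4)*b/6))*exp(sqrt(2)*35^(1/4)*b/6)


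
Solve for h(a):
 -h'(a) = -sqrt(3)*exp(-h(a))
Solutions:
 h(a) = log(C1 + sqrt(3)*a)


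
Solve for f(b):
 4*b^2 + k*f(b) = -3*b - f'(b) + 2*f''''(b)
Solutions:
 f(b) = C1*exp(b*Piecewise((-sqrt(2)*sqrt(-(-2)^(1/3))/4 - sqrt(-sqrt(2)/sqrt(-(-2)^(1/3)) + (-2)^(1/3)/2)/2, Eq(k, 0)), (-sqrt(-k/(3*(sqrt(k^3/216 + 1/4096) + 1/64)^(1/3)) + 2*(sqrt(k^3/216 + 1/4096) + 1/64)^(1/3))/2 - sqrt(k/(3*(sqrt(k^3/216 + 1/4096) + 1/64)^(1/3)) - 2*(sqrt(k^3/216 + 1/4096) + 1/64)^(1/3) - 1/sqrt(-k/(3*(sqrt(k^3/216 + 1/4096) + 1/64)^(1/3)) + 2*(sqrt(k^3/216 + 1/4096) + 1/64)^(1/3)))/2, True))) + C2*exp(b*Piecewise((sqrt(2)*sqrt(-(-2)^(1/3))/4 + sqrt((-2)^(1/3)/2 + sqrt(2)/sqrt(-(-2)^(1/3)))/2, Eq(k, 0)), (sqrt(-k/(3*(sqrt(k^3/216 + 1/4096) + 1/64)^(1/3)) + 2*(sqrt(k^3/216 + 1/4096) + 1/64)^(1/3))/2 + sqrt(k/(3*(sqrt(k^3/216 + 1/4096) + 1/64)^(1/3)) - 2*(sqrt(k^3/216 + 1/4096) + 1/64)^(1/3) + 1/sqrt(-k/(3*(sqrt(k^3/216 + 1/4096) + 1/64)^(1/3)) + 2*(sqrt(k^3/216 + 1/4096) + 1/64)^(1/3)))/2, True))) + C3*exp(b*Piecewise((-sqrt((-2)^(1/3)/2 + sqrt(2)/sqrt(-(-2)^(1/3)))/2 + sqrt(2)*sqrt(-(-2)^(1/3))/4, Eq(k, 0)), (sqrt(-k/(3*(sqrt(k^3/216 + 1/4096) + 1/64)^(1/3)) + 2*(sqrt(k^3/216 + 1/4096) + 1/64)^(1/3))/2 - sqrt(k/(3*(sqrt(k^3/216 + 1/4096) + 1/64)^(1/3)) - 2*(sqrt(k^3/216 + 1/4096) + 1/64)^(1/3) + 1/sqrt(-k/(3*(sqrt(k^3/216 + 1/4096) + 1/64)^(1/3)) + 2*(sqrt(k^3/216 + 1/4096) + 1/64)^(1/3)))/2, True))) + C4*exp(b*Piecewise((sqrt(-sqrt(2)/sqrt(-(-2)^(1/3)) + (-2)^(1/3)/2)/2 - sqrt(2)*sqrt(-(-2)^(1/3))/4, Eq(k, 0)), (-sqrt(-k/(3*(sqrt(k^3/216 + 1/4096) + 1/64)^(1/3)) + 2*(sqrt(k^3/216 + 1/4096) + 1/64)^(1/3))/2 + sqrt(k/(3*(sqrt(k^3/216 + 1/4096) + 1/64)^(1/3)) - 2*(sqrt(k^3/216 + 1/4096) + 1/64)^(1/3) - 1/sqrt(-k/(3*(sqrt(k^3/216 + 1/4096) + 1/64)^(1/3)) + 2*(sqrt(k^3/216 + 1/4096) + 1/64)^(1/3)))/2, True))) - 4*b^2/k - 3*b/k + 8*b/k^2 + 3/k^2 - 8/k^3


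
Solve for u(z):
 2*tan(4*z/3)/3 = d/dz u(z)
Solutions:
 u(z) = C1 - log(cos(4*z/3))/2


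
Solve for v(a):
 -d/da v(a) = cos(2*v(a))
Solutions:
 v(a) = -asin((C1 + exp(4*a))/(C1 - exp(4*a)))/2 + pi/2
 v(a) = asin((C1 + exp(4*a))/(C1 - exp(4*a)))/2


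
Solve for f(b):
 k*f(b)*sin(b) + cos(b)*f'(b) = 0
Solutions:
 f(b) = C1*exp(k*log(cos(b)))


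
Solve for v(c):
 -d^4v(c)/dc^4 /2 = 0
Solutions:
 v(c) = C1 + C2*c + C3*c^2 + C4*c^3


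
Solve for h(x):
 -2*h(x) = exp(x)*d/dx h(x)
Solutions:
 h(x) = C1*exp(2*exp(-x))


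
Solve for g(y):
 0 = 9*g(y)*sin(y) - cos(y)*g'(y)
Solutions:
 g(y) = C1/cos(y)^9


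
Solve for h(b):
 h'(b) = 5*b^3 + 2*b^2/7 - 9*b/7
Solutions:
 h(b) = C1 + 5*b^4/4 + 2*b^3/21 - 9*b^2/14


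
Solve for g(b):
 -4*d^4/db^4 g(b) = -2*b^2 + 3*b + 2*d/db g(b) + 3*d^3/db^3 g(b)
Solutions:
 g(b) = C1 + C2*exp(b*(-2 + (12*sqrt(2) + 17)^(-1/3) + (12*sqrt(2) + 17)^(1/3))/8)*sin(sqrt(3)*b*(-(12*sqrt(2) + 17)^(1/3) + (12*sqrt(2) + 17)^(-1/3))/8) + C3*exp(b*(-2 + (12*sqrt(2) + 17)^(-1/3) + (12*sqrt(2) + 17)^(1/3))/8)*cos(sqrt(3)*b*(-(12*sqrt(2) + 17)^(1/3) + (12*sqrt(2) + 17)^(-1/3))/8) + C4*exp(-b*((12*sqrt(2) + 17)^(-1/3) + 1 + (12*sqrt(2) + 17)^(1/3))/4) + b^3/3 - 3*b^2/4 - 3*b


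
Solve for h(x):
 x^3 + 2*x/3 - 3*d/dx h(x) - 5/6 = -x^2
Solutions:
 h(x) = C1 + x^4/12 + x^3/9 + x^2/9 - 5*x/18


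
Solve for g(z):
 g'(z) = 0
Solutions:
 g(z) = C1


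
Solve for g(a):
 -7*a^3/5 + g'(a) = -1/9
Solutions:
 g(a) = C1 + 7*a^4/20 - a/9


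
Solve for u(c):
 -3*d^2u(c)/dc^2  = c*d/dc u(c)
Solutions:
 u(c) = C1 + C2*erf(sqrt(6)*c/6)


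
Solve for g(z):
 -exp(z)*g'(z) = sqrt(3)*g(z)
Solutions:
 g(z) = C1*exp(sqrt(3)*exp(-z))


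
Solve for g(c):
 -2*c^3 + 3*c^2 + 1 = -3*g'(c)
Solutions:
 g(c) = C1 + c^4/6 - c^3/3 - c/3


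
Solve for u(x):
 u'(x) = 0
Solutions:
 u(x) = C1


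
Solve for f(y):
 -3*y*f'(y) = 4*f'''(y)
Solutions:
 f(y) = C1 + Integral(C2*airyai(-6^(1/3)*y/2) + C3*airybi(-6^(1/3)*y/2), y)


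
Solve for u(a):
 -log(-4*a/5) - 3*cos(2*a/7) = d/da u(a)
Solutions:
 u(a) = C1 - a*log(-a) - 2*a*log(2) + a + a*log(5) - 21*sin(2*a/7)/2


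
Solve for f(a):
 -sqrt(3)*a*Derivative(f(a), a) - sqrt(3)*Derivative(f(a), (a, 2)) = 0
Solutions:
 f(a) = C1 + C2*erf(sqrt(2)*a/2)


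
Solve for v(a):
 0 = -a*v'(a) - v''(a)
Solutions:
 v(a) = C1 + C2*erf(sqrt(2)*a/2)


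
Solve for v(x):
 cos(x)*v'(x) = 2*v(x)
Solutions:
 v(x) = C1*(sin(x) + 1)/(sin(x) - 1)


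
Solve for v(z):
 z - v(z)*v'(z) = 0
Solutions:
 v(z) = -sqrt(C1 + z^2)
 v(z) = sqrt(C1 + z^2)


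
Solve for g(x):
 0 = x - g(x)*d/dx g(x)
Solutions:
 g(x) = -sqrt(C1 + x^2)
 g(x) = sqrt(C1 + x^2)


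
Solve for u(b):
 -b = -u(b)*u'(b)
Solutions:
 u(b) = -sqrt(C1 + b^2)
 u(b) = sqrt(C1 + b^2)


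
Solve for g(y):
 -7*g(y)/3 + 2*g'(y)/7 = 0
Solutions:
 g(y) = C1*exp(49*y/6)


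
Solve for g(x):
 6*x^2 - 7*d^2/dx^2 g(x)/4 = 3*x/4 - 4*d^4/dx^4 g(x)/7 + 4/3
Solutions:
 g(x) = C1 + C2*x + C3*exp(-7*x/4) + C4*exp(7*x/4) + 2*x^4/7 - x^3/14 + 760*x^2/1029


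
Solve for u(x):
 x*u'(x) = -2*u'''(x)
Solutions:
 u(x) = C1 + Integral(C2*airyai(-2^(2/3)*x/2) + C3*airybi(-2^(2/3)*x/2), x)


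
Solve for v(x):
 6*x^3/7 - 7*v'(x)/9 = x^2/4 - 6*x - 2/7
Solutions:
 v(x) = C1 + 27*x^4/98 - 3*x^3/28 + 27*x^2/7 + 18*x/49


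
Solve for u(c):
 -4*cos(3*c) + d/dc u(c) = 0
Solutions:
 u(c) = C1 + 4*sin(3*c)/3


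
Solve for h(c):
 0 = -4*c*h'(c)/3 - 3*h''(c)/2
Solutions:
 h(c) = C1 + C2*erf(2*c/3)


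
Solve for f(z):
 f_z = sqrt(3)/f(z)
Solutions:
 f(z) = -sqrt(C1 + 2*sqrt(3)*z)
 f(z) = sqrt(C1 + 2*sqrt(3)*z)


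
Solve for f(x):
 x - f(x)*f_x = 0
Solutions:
 f(x) = -sqrt(C1 + x^2)
 f(x) = sqrt(C1 + x^2)


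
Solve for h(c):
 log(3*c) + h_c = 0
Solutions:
 h(c) = C1 - c*log(c) - c*log(3) + c


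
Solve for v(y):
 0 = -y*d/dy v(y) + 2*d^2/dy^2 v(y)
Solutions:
 v(y) = C1 + C2*erfi(y/2)


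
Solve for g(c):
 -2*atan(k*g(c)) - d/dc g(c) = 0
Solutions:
 Integral(1/atan(_y*k), (_y, g(c))) = C1 - 2*c


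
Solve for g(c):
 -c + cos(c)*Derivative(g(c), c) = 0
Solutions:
 g(c) = C1 + Integral(c/cos(c), c)


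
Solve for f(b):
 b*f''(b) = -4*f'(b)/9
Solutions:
 f(b) = C1 + C2*b^(5/9)


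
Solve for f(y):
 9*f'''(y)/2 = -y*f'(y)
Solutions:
 f(y) = C1 + Integral(C2*airyai(-6^(1/3)*y/3) + C3*airybi(-6^(1/3)*y/3), y)


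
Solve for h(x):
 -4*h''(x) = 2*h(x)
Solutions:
 h(x) = C1*sin(sqrt(2)*x/2) + C2*cos(sqrt(2)*x/2)


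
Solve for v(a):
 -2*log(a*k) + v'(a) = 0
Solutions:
 v(a) = C1 + 2*a*log(a*k) - 2*a


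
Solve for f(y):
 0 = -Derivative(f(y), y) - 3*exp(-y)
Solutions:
 f(y) = C1 + 3*exp(-y)


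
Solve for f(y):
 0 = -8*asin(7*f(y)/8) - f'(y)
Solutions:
 Integral(1/asin(7*_y/8), (_y, f(y))) = C1 - 8*y


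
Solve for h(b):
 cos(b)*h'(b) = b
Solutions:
 h(b) = C1 + Integral(b/cos(b), b)


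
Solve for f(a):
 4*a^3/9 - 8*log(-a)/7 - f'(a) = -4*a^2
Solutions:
 f(a) = C1 + a^4/9 + 4*a^3/3 - 8*a*log(-a)/7 + 8*a/7


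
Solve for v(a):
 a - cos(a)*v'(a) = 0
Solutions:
 v(a) = C1 + Integral(a/cos(a), a)


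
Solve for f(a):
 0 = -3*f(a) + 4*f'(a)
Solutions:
 f(a) = C1*exp(3*a/4)


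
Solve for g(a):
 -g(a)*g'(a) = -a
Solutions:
 g(a) = -sqrt(C1 + a^2)
 g(a) = sqrt(C1 + a^2)


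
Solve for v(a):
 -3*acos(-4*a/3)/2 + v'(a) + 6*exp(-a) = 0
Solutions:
 v(a) = C1 + 3*a*acos(-4*a/3)/2 + 3*sqrt(9 - 16*a^2)/8 + 6*exp(-a)


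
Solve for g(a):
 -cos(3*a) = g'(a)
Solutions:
 g(a) = C1 - sin(3*a)/3


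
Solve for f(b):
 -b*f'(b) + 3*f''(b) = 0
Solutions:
 f(b) = C1 + C2*erfi(sqrt(6)*b/6)


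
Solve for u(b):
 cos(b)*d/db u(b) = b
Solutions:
 u(b) = C1 + Integral(b/cos(b), b)


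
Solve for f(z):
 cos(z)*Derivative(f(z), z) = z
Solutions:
 f(z) = C1 + Integral(z/cos(z), z)


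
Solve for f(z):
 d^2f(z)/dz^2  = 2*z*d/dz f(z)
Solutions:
 f(z) = C1 + C2*erfi(z)


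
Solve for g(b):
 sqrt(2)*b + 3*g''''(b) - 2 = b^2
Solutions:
 g(b) = C1 + C2*b + C3*b^2 + C4*b^3 + b^6/1080 - sqrt(2)*b^5/360 + b^4/36


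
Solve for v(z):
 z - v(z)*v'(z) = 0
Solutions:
 v(z) = -sqrt(C1 + z^2)
 v(z) = sqrt(C1 + z^2)


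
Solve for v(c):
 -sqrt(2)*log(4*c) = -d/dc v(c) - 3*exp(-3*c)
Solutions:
 v(c) = C1 + sqrt(2)*c*log(c) + sqrt(2)*c*(-1 + 2*log(2)) + exp(-3*c)


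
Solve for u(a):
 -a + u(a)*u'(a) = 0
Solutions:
 u(a) = -sqrt(C1 + a^2)
 u(a) = sqrt(C1 + a^2)


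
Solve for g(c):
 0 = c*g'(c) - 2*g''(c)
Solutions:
 g(c) = C1 + C2*erfi(c/2)


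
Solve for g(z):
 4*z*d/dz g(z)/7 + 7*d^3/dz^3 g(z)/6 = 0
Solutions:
 g(z) = C1 + Integral(C2*airyai(-2*21^(1/3)*z/7) + C3*airybi(-2*21^(1/3)*z/7), z)


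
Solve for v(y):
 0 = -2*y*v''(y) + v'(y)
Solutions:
 v(y) = C1 + C2*y^(3/2)


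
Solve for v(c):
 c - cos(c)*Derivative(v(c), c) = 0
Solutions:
 v(c) = C1 + Integral(c/cos(c), c)


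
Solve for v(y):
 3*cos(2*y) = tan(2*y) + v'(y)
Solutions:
 v(y) = C1 + log(cos(2*y))/2 + 3*sin(2*y)/2


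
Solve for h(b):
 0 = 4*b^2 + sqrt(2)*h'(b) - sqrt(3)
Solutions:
 h(b) = C1 - 2*sqrt(2)*b^3/3 + sqrt(6)*b/2


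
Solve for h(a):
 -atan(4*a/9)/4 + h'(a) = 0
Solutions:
 h(a) = C1 + a*atan(4*a/9)/4 - 9*log(16*a^2 + 81)/32


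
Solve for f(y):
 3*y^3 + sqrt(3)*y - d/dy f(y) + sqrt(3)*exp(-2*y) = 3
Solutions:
 f(y) = C1 + 3*y^4/4 + sqrt(3)*y^2/2 - 3*y - sqrt(3)*exp(-2*y)/2


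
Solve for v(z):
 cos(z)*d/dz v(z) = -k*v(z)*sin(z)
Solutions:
 v(z) = C1*exp(k*log(cos(z)))


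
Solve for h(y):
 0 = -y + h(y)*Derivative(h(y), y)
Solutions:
 h(y) = -sqrt(C1 + y^2)
 h(y) = sqrt(C1 + y^2)


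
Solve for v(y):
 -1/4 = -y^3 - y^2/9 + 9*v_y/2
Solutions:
 v(y) = C1 + y^4/18 + 2*y^3/243 - y/18


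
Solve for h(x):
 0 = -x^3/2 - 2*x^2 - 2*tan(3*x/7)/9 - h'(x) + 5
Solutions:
 h(x) = C1 - x^4/8 - 2*x^3/3 + 5*x + 14*log(cos(3*x/7))/27


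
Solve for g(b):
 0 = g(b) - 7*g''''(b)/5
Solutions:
 g(b) = C1*exp(-5^(1/4)*7^(3/4)*b/7) + C2*exp(5^(1/4)*7^(3/4)*b/7) + C3*sin(5^(1/4)*7^(3/4)*b/7) + C4*cos(5^(1/4)*7^(3/4)*b/7)


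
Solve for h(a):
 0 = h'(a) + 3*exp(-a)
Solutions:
 h(a) = C1 + 3*exp(-a)


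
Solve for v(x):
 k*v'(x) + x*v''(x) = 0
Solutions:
 v(x) = C1 + x^(1 - re(k))*(C2*sin(log(x)*Abs(im(k))) + C3*cos(log(x)*im(k)))


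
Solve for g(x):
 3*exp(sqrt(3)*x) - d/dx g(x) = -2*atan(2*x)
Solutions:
 g(x) = C1 + 2*x*atan(2*x) + sqrt(3)*exp(sqrt(3)*x) - log(4*x^2 + 1)/2


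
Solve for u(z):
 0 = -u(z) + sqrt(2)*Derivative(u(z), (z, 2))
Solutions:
 u(z) = C1*exp(-2^(3/4)*z/2) + C2*exp(2^(3/4)*z/2)


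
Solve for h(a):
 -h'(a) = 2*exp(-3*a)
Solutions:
 h(a) = C1 + 2*exp(-3*a)/3


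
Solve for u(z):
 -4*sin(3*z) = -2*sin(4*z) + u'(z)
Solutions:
 u(z) = C1 + 4*cos(3*z)/3 - cos(4*z)/2


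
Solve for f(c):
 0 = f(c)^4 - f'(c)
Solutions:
 f(c) = (-1/(C1 + 3*c))^(1/3)
 f(c) = (-1/(C1 + c))^(1/3)*(-3^(2/3) - 3*3^(1/6)*I)/6
 f(c) = (-1/(C1 + c))^(1/3)*(-3^(2/3) + 3*3^(1/6)*I)/6


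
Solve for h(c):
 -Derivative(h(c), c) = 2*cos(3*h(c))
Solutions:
 h(c) = -asin((C1 + exp(12*c))/(C1 - exp(12*c)))/3 + pi/3
 h(c) = asin((C1 + exp(12*c))/(C1 - exp(12*c)))/3


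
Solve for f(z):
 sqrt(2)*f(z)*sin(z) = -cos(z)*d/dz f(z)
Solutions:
 f(z) = C1*cos(z)^(sqrt(2))


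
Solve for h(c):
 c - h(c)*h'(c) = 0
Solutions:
 h(c) = -sqrt(C1 + c^2)
 h(c) = sqrt(C1 + c^2)


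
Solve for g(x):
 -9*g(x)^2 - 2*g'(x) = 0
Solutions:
 g(x) = 2/(C1 + 9*x)


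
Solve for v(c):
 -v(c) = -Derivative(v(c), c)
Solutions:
 v(c) = C1*exp(c)


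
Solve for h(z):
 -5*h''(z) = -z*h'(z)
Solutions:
 h(z) = C1 + C2*erfi(sqrt(10)*z/10)


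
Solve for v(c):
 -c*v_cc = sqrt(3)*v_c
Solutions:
 v(c) = C1 + C2*c^(1 - sqrt(3))


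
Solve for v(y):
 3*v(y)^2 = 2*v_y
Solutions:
 v(y) = -2/(C1 + 3*y)


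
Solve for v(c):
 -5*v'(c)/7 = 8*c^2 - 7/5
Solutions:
 v(c) = C1 - 56*c^3/15 + 49*c/25


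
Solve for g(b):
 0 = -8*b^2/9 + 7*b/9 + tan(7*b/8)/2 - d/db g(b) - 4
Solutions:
 g(b) = C1 - 8*b^3/27 + 7*b^2/18 - 4*b - 4*log(cos(7*b/8))/7


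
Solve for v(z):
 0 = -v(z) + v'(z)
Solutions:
 v(z) = C1*exp(z)


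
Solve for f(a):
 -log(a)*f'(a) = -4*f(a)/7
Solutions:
 f(a) = C1*exp(4*li(a)/7)


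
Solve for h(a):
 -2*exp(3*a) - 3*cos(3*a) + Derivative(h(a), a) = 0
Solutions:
 h(a) = C1 + 2*exp(3*a)/3 + sin(3*a)


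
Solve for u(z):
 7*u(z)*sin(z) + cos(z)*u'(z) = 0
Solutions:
 u(z) = C1*cos(z)^7


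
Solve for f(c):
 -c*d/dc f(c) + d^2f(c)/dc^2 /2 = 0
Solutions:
 f(c) = C1 + C2*erfi(c)


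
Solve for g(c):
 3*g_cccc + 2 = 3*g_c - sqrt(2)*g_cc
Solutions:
 g(c) = C1 + C2*exp(-c*(-2*2^(5/6)/(27 + sqrt(8*sqrt(2) + 729))^(1/3) + 2^(2/3)*(27 + sqrt(8*sqrt(2) + 729))^(1/3))/12)*sin(sqrt(3)*c*(2*2^(5/6)/(27 + sqrt(8*sqrt(2) + 729))^(1/3) + 2^(2/3)*(27 + sqrt(8*sqrt(2) + 729))^(1/3))/12) + C3*exp(-c*(-2*2^(5/6)/(27 + sqrt(8*sqrt(2) + 729))^(1/3) + 2^(2/3)*(27 + sqrt(8*sqrt(2) + 729))^(1/3))/12)*cos(sqrt(3)*c*(2*2^(5/6)/(27 + sqrt(8*sqrt(2) + 729))^(1/3) + 2^(2/3)*(27 + sqrt(8*sqrt(2) + 729))^(1/3))/12) + C4*exp(c*(-2*2^(5/6)/(27 + sqrt(8*sqrt(2) + 729))^(1/3) + 2^(2/3)*(27 + sqrt(8*sqrt(2) + 729))^(1/3))/6) + 2*c/3


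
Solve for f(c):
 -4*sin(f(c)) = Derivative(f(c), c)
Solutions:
 f(c) = -acos((-C1 - exp(8*c))/(C1 - exp(8*c))) + 2*pi
 f(c) = acos((-C1 - exp(8*c))/(C1 - exp(8*c)))


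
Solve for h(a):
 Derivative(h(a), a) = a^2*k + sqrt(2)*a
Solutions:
 h(a) = C1 + a^3*k/3 + sqrt(2)*a^2/2


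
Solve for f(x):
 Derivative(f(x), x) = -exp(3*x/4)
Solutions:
 f(x) = C1 - 4*exp(3*x/4)/3


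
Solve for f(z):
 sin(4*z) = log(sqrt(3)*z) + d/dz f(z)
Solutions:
 f(z) = C1 - z*log(z) - z*log(3)/2 + z - cos(4*z)/4


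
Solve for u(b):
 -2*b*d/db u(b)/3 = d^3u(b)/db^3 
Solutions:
 u(b) = C1 + Integral(C2*airyai(-2^(1/3)*3^(2/3)*b/3) + C3*airybi(-2^(1/3)*3^(2/3)*b/3), b)


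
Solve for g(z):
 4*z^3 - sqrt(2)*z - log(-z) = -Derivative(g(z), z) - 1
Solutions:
 g(z) = C1 - z^4 + sqrt(2)*z^2/2 + z*log(-z) - 2*z


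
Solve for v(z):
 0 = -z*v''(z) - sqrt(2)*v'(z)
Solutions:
 v(z) = C1 + C2*z^(1 - sqrt(2))


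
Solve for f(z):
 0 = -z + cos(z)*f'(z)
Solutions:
 f(z) = C1 + Integral(z/cos(z), z)


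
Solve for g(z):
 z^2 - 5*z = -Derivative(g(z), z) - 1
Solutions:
 g(z) = C1 - z^3/3 + 5*z^2/2 - z


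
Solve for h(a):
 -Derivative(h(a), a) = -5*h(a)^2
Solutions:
 h(a) = -1/(C1 + 5*a)


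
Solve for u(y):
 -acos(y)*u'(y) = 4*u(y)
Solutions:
 u(y) = C1*exp(-4*Integral(1/acos(y), y))


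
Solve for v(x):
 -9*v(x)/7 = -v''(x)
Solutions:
 v(x) = C1*exp(-3*sqrt(7)*x/7) + C2*exp(3*sqrt(7)*x/7)


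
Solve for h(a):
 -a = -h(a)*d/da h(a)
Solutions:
 h(a) = -sqrt(C1 + a^2)
 h(a) = sqrt(C1 + a^2)


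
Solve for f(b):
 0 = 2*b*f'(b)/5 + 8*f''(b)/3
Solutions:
 f(b) = C1 + C2*erf(sqrt(30)*b/20)


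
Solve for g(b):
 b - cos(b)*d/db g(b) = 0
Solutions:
 g(b) = C1 + Integral(b/cos(b), b)


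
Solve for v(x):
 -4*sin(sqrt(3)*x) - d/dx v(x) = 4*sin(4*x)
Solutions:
 v(x) = C1 + cos(4*x) + 4*sqrt(3)*cos(sqrt(3)*x)/3


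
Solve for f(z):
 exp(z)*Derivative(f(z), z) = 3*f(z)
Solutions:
 f(z) = C1*exp(-3*exp(-z))


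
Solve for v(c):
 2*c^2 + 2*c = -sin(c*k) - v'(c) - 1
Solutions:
 v(c) = C1 - 2*c^3/3 - c^2 - c + cos(c*k)/k


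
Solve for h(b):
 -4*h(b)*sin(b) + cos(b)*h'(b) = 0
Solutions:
 h(b) = C1/cos(b)^4


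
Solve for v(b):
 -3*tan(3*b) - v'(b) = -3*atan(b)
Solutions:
 v(b) = C1 + 3*b*atan(b) - 3*log(b^2 + 1)/2 + log(cos(3*b))


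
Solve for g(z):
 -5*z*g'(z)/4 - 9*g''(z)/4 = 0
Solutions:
 g(z) = C1 + C2*erf(sqrt(10)*z/6)


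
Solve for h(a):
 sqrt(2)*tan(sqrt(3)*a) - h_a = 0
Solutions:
 h(a) = C1 - sqrt(6)*log(cos(sqrt(3)*a))/3


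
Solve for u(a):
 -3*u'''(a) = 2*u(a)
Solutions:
 u(a) = C3*exp(-2^(1/3)*3^(2/3)*a/3) + (C1*sin(2^(1/3)*3^(1/6)*a/2) + C2*cos(2^(1/3)*3^(1/6)*a/2))*exp(2^(1/3)*3^(2/3)*a/6)


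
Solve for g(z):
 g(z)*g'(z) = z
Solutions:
 g(z) = -sqrt(C1 + z^2)
 g(z) = sqrt(C1 + z^2)


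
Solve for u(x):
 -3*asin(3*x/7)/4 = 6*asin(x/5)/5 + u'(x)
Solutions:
 u(x) = C1 - 6*x*asin(x/5)/5 - 3*x*asin(3*x/7)/4 - 6*sqrt(25 - x^2)/5 - sqrt(49 - 9*x^2)/4


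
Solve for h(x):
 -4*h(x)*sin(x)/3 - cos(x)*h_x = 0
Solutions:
 h(x) = C1*cos(x)^(4/3)


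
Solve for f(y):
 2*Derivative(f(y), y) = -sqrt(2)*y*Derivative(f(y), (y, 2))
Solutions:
 f(y) = C1 + C2*y^(1 - sqrt(2))


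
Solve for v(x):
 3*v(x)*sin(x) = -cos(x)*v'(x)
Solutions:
 v(x) = C1*cos(x)^3


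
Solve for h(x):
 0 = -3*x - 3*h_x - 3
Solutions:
 h(x) = C1 - x^2/2 - x


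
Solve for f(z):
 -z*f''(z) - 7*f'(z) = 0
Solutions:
 f(z) = C1 + C2/z^6


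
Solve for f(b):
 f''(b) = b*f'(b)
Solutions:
 f(b) = C1 + C2*erfi(sqrt(2)*b/2)


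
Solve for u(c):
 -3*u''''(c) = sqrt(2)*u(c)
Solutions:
 u(c) = (C1*sin(2^(5/8)*3^(3/4)*c/6) + C2*cos(2^(5/8)*3^(3/4)*c/6))*exp(-2^(5/8)*3^(3/4)*c/6) + (C3*sin(2^(5/8)*3^(3/4)*c/6) + C4*cos(2^(5/8)*3^(3/4)*c/6))*exp(2^(5/8)*3^(3/4)*c/6)


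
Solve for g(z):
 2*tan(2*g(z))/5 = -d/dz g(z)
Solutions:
 g(z) = -asin(C1*exp(-4*z/5))/2 + pi/2
 g(z) = asin(C1*exp(-4*z/5))/2


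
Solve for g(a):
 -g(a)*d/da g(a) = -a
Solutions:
 g(a) = -sqrt(C1 + a^2)
 g(a) = sqrt(C1 + a^2)


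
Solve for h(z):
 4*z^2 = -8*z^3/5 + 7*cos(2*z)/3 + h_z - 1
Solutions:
 h(z) = C1 + 2*z^4/5 + 4*z^3/3 + z - 7*sin(2*z)/6


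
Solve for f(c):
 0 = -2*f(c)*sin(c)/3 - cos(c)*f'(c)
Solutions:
 f(c) = C1*cos(c)^(2/3)


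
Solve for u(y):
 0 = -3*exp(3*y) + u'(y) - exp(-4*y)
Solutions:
 u(y) = C1 + exp(3*y) - exp(-4*y)/4


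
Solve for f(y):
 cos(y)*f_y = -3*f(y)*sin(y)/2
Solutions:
 f(y) = C1*cos(y)^(3/2)


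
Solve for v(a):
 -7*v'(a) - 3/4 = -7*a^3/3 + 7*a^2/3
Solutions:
 v(a) = C1 + a^4/12 - a^3/9 - 3*a/28


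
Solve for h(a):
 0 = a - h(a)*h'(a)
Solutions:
 h(a) = -sqrt(C1 + a^2)
 h(a) = sqrt(C1 + a^2)


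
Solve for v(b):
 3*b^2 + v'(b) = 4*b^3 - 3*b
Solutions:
 v(b) = C1 + b^4 - b^3 - 3*b^2/2


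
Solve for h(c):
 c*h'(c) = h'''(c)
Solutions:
 h(c) = C1 + Integral(C2*airyai(c) + C3*airybi(c), c)


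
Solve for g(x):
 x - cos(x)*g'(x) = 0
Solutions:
 g(x) = C1 + Integral(x/cos(x), x)


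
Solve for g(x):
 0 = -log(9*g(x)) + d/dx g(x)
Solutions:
 -Integral(1/(log(_y) + 2*log(3)), (_y, g(x))) = C1 - x


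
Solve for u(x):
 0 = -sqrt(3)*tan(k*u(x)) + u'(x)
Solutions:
 u(x) = Piecewise((-asin(exp(C1*k + sqrt(3)*k*x))/k + pi/k, Ne(k, 0)), (nan, True))
 u(x) = Piecewise((asin(exp(C1*k + sqrt(3)*k*x))/k, Ne(k, 0)), (nan, True))


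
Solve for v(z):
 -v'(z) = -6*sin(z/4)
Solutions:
 v(z) = C1 - 24*cos(z/4)


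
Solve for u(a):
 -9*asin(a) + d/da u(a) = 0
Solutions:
 u(a) = C1 + 9*a*asin(a) + 9*sqrt(1 - a^2)


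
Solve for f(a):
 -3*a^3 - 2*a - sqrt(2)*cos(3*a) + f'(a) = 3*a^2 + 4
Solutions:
 f(a) = C1 + 3*a^4/4 + a^3 + a^2 + 4*a + sqrt(2)*sin(3*a)/3


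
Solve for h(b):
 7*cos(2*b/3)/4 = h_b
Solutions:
 h(b) = C1 + 21*sin(2*b/3)/8


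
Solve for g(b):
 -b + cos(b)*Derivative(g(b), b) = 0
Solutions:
 g(b) = C1 + Integral(b/cos(b), b)


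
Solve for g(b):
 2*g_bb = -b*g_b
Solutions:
 g(b) = C1 + C2*erf(b/2)


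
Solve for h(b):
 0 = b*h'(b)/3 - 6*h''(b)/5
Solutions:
 h(b) = C1 + C2*erfi(sqrt(5)*b/6)


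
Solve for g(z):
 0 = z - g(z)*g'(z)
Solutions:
 g(z) = -sqrt(C1 + z^2)
 g(z) = sqrt(C1 + z^2)


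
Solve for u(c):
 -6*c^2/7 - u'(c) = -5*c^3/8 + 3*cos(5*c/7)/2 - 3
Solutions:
 u(c) = C1 + 5*c^4/32 - 2*c^3/7 + 3*c - 21*sin(5*c/7)/10


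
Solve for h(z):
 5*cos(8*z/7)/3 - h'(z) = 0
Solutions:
 h(z) = C1 + 35*sin(8*z/7)/24


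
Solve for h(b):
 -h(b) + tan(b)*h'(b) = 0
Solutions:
 h(b) = C1*sin(b)


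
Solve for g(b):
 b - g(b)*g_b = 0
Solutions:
 g(b) = -sqrt(C1 + b^2)
 g(b) = sqrt(C1 + b^2)


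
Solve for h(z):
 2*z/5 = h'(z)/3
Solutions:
 h(z) = C1 + 3*z^2/5


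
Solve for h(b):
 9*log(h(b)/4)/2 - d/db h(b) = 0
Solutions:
 2*Integral(1/(-log(_y) + 2*log(2)), (_y, h(b)))/9 = C1 - b


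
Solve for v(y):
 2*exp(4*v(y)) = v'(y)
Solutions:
 v(y) = log(-(-1/(C1 + 8*y))^(1/4))
 v(y) = log(-1/(C1 + 8*y))/4
 v(y) = log(-I*(-1/(C1 + 8*y))^(1/4))
 v(y) = log(I*(-1/(C1 + 8*y))^(1/4))


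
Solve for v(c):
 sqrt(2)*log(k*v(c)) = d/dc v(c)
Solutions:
 li(k*v(c))/k = C1 + sqrt(2)*c


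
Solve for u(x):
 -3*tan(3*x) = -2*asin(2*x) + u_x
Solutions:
 u(x) = C1 + 2*x*asin(2*x) + sqrt(1 - 4*x^2) + log(cos(3*x))


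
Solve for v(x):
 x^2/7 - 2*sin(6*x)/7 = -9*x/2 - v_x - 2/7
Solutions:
 v(x) = C1 - x^3/21 - 9*x^2/4 - 2*x/7 - cos(6*x)/21


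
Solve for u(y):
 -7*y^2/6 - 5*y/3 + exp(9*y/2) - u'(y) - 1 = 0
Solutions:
 u(y) = C1 - 7*y^3/18 - 5*y^2/6 - y + 2*exp(9*y/2)/9


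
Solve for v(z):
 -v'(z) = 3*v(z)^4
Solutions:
 v(z) = (-3^(2/3) - 3*3^(1/6)*I)*(1/(C1 + 3*z))^(1/3)/6
 v(z) = (-3^(2/3) + 3*3^(1/6)*I)*(1/(C1 + 3*z))^(1/3)/6
 v(z) = (1/(C1 + 9*z))^(1/3)


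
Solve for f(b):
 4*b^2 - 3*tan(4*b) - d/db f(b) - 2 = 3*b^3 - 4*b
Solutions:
 f(b) = C1 - 3*b^4/4 + 4*b^3/3 + 2*b^2 - 2*b + 3*log(cos(4*b))/4


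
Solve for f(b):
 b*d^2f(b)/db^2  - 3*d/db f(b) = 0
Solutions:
 f(b) = C1 + C2*b^4


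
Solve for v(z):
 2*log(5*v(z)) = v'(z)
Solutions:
 -Integral(1/(log(_y) + log(5)), (_y, v(z)))/2 = C1 - z


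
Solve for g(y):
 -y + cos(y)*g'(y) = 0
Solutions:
 g(y) = C1 + Integral(y/cos(y), y)


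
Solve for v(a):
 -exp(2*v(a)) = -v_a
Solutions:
 v(a) = log(-sqrt(-1/(C1 + a))) - log(2)/2
 v(a) = log(-1/(C1 + a))/2 - log(2)/2


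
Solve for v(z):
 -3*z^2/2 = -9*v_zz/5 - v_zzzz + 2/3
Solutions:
 v(z) = C1 + C2*z + C3*sin(3*sqrt(5)*z/5) + C4*cos(3*sqrt(5)*z/5) + 5*z^4/72 - 5*z^2/18


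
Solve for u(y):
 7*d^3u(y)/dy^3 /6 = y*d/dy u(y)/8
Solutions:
 u(y) = C1 + Integral(C2*airyai(294^(1/3)*y/14) + C3*airybi(294^(1/3)*y/14), y)


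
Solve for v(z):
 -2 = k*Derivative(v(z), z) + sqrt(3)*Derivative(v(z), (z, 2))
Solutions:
 v(z) = C1 + C2*exp(-sqrt(3)*k*z/3) - 2*z/k


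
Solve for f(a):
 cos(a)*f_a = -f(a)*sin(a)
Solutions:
 f(a) = C1*cos(a)


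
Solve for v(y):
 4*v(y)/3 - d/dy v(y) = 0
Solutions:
 v(y) = C1*exp(4*y/3)


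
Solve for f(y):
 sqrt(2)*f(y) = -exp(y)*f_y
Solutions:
 f(y) = C1*exp(sqrt(2)*exp(-y))


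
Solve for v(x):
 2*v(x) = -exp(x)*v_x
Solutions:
 v(x) = C1*exp(2*exp(-x))


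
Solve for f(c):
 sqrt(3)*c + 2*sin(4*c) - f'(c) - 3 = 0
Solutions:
 f(c) = C1 + sqrt(3)*c^2/2 - 3*c - cos(4*c)/2


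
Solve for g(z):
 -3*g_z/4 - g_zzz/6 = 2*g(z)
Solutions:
 g(z) = C1*exp(3^(1/3)*z*(-3^(1/3)/(2 + sqrt(70)/4)^(1/3) + 2*(2 + sqrt(70)/4)^(1/3))/4)*sin(sqrt(3)*z*(27/(162 + 81*sqrt(70)/4)^(1/3) + 2*(162 + 81*sqrt(70)/4)^(1/3))/12) + C2*exp(3^(1/3)*z*(-3^(1/3)/(2 + sqrt(70)/4)^(1/3) + 2*(2 + sqrt(70)/4)^(1/3))/4)*cos(sqrt(3)*z*(27/(162 + 81*sqrt(70)/4)^(1/3) + 2*(162 + 81*sqrt(70)/4)^(1/3))/12) + C3*exp(3^(1/3)*z*(-(2 + sqrt(70)/4)^(1/3) + 3^(1/3)/(2*(2 + sqrt(70)/4)^(1/3))))


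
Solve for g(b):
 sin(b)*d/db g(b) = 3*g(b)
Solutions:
 g(b) = C1*(cos(b) - 1)^(3/2)/(cos(b) + 1)^(3/2)


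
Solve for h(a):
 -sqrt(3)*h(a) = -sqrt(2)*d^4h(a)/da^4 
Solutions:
 h(a) = C1*exp(-2^(7/8)*3^(1/8)*a/2) + C2*exp(2^(7/8)*3^(1/8)*a/2) + C3*sin(2^(7/8)*3^(1/8)*a/2) + C4*cos(2^(7/8)*3^(1/8)*a/2)


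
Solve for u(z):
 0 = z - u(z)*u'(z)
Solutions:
 u(z) = -sqrt(C1 + z^2)
 u(z) = sqrt(C1 + z^2)


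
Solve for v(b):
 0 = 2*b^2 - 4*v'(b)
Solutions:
 v(b) = C1 + b^3/6


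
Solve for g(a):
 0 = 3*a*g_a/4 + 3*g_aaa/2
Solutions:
 g(a) = C1 + Integral(C2*airyai(-2^(2/3)*a/2) + C3*airybi(-2^(2/3)*a/2), a)


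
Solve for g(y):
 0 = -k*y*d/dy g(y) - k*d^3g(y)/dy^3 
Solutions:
 g(y) = C1 + Integral(C2*airyai(-y) + C3*airybi(-y), y)


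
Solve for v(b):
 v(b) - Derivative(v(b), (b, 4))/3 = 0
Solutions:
 v(b) = C1*exp(-3^(1/4)*b) + C2*exp(3^(1/4)*b) + C3*sin(3^(1/4)*b) + C4*cos(3^(1/4)*b)


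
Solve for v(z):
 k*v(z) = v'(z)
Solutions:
 v(z) = C1*exp(k*z)


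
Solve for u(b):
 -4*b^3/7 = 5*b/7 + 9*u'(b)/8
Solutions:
 u(b) = C1 - 8*b^4/63 - 20*b^2/63


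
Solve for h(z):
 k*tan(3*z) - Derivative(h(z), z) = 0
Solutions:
 h(z) = C1 - k*log(cos(3*z))/3


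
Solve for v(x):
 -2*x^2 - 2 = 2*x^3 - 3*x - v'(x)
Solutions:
 v(x) = C1 + x^4/2 + 2*x^3/3 - 3*x^2/2 + 2*x


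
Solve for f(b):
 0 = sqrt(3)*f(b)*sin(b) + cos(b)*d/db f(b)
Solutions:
 f(b) = C1*cos(b)^(sqrt(3))


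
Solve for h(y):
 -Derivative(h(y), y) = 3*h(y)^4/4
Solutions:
 h(y) = 2^(2/3)*(1/(C1 + 9*y))^(1/3)
 h(y) = (-6^(2/3) - 3*2^(2/3)*3^(1/6)*I)*(1/(C1 + 3*y))^(1/3)/6
 h(y) = (-6^(2/3) + 3*2^(2/3)*3^(1/6)*I)*(1/(C1 + 3*y))^(1/3)/6


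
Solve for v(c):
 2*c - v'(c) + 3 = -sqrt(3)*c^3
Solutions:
 v(c) = C1 + sqrt(3)*c^4/4 + c^2 + 3*c


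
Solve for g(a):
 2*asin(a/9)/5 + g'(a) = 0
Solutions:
 g(a) = C1 - 2*a*asin(a/9)/5 - 2*sqrt(81 - a^2)/5


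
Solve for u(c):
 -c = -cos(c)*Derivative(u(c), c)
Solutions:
 u(c) = C1 + Integral(c/cos(c), c)


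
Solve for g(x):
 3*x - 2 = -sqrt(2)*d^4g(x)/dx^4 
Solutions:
 g(x) = C1 + C2*x + C3*x^2 + C4*x^3 - sqrt(2)*x^5/80 + sqrt(2)*x^4/24


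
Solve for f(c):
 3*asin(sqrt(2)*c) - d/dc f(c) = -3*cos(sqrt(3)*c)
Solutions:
 f(c) = C1 + 3*c*asin(sqrt(2)*c) + 3*sqrt(2)*sqrt(1 - 2*c^2)/2 + sqrt(3)*sin(sqrt(3)*c)


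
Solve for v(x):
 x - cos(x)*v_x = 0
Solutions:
 v(x) = C1 + Integral(x/cos(x), x)


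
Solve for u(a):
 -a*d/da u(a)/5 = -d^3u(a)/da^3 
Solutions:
 u(a) = C1 + Integral(C2*airyai(5^(2/3)*a/5) + C3*airybi(5^(2/3)*a/5), a)


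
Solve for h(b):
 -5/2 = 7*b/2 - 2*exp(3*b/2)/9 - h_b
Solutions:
 h(b) = C1 + 7*b^2/4 + 5*b/2 - 4*exp(3*b/2)/27


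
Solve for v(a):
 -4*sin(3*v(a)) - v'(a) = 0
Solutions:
 v(a) = -acos((-C1 - exp(24*a))/(C1 - exp(24*a)))/3 + 2*pi/3
 v(a) = acos((-C1 - exp(24*a))/(C1 - exp(24*a)))/3


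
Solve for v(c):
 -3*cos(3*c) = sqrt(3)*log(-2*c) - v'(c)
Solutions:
 v(c) = C1 + sqrt(3)*c*(log(-c) - 1) + sqrt(3)*c*log(2) + sin(3*c)


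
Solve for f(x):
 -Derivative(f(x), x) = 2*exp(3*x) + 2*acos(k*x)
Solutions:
 f(x) = C1 - 2*Piecewise((x*acos(k*x) - sqrt(-k^2*x^2 + 1)/k, Ne(k, 0)), (pi*x/2, True)) - 2*exp(3*x)/3


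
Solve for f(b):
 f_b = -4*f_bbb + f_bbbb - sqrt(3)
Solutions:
 f(b) = C1 + C2*exp(b*(-2^(2/3)*(3*sqrt(849) + 155)^(1/3) - 32*2^(1/3)/(3*sqrt(849) + 155)^(1/3) + 16)/12)*sin(2^(1/3)*sqrt(3)*b*(-2^(1/3)*(3*sqrt(849) + 155)^(1/3) + 32/(3*sqrt(849) + 155)^(1/3))/12) + C3*exp(b*(-2^(2/3)*(3*sqrt(849) + 155)^(1/3) - 32*2^(1/3)/(3*sqrt(849) + 155)^(1/3) + 16)/12)*cos(2^(1/3)*sqrt(3)*b*(-2^(1/3)*(3*sqrt(849) + 155)^(1/3) + 32/(3*sqrt(849) + 155)^(1/3))/12) + C4*exp(b*(32*2^(1/3)/(3*sqrt(849) + 155)^(1/3) + 8 + 2^(2/3)*(3*sqrt(849) + 155)^(1/3))/6) - sqrt(3)*b


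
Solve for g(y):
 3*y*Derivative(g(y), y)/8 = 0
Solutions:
 g(y) = C1


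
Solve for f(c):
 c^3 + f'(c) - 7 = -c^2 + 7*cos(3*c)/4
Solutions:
 f(c) = C1 - c^4/4 - c^3/3 + 7*c + 7*sin(3*c)/12


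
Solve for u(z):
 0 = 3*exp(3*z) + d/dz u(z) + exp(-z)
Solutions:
 u(z) = C1 - exp(3*z) + exp(-z)


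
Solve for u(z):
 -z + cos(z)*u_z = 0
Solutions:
 u(z) = C1 + Integral(z/cos(z), z)


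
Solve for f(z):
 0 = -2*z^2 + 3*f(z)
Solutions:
 f(z) = 2*z^2/3


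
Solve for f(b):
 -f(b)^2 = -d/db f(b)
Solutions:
 f(b) = -1/(C1 + b)


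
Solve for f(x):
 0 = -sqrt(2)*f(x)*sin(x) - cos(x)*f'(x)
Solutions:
 f(x) = C1*cos(x)^(sqrt(2))


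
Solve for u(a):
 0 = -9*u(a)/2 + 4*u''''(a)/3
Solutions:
 u(a) = C1*exp(-2^(1/4)*3^(3/4)*a/2) + C2*exp(2^(1/4)*3^(3/4)*a/2) + C3*sin(2^(1/4)*3^(3/4)*a/2) + C4*cos(2^(1/4)*3^(3/4)*a/2)


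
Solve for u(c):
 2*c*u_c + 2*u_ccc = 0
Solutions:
 u(c) = C1 + Integral(C2*airyai(-c) + C3*airybi(-c), c)


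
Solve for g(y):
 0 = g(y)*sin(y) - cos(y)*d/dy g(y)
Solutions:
 g(y) = C1/cos(y)


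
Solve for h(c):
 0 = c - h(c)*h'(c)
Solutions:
 h(c) = -sqrt(C1 + c^2)
 h(c) = sqrt(C1 + c^2)


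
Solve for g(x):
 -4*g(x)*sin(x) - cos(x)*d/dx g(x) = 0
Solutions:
 g(x) = C1*cos(x)^4


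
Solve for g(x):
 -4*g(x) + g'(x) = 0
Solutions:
 g(x) = C1*exp(4*x)


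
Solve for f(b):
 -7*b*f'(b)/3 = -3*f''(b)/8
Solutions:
 f(b) = C1 + C2*erfi(2*sqrt(7)*b/3)


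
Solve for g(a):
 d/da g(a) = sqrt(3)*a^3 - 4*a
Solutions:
 g(a) = C1 + sqrt(3)*a^4/4 - 2*a^2


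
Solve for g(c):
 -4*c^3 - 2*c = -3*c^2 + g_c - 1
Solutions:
 g(c) = C1 - c^4 + c^3 - c^2 + c


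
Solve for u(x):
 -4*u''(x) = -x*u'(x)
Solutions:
 u(x) = C1 + C2*erfi(sqrt(2)*x/4)


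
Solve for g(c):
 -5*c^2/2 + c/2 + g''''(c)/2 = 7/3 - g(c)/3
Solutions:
 g(c) = 15*c^2/2 - 3*c/2 + (C1*sin(6^(3/4)*c/6) + C2*cos(6^(3/4)*c/6))*exp(-6^(3/4)*c/6) + (C3*sin(6^(3/4)*c/6) + C4*cos(6^(3/4)*c/6))*exp(6^(3/4)*c/6) + 7
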